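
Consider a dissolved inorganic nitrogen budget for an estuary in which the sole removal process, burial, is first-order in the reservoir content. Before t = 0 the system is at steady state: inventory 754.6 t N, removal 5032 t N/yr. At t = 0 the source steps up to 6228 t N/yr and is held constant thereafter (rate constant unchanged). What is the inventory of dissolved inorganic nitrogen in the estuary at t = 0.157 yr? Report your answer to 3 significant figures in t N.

871 t N

The sink rate constant is k = F₀/M₀ = 5032/754.6 = 6.668 yr⁻¹.
Solving dM/dt = F₁ − kM with M(0) = M₀ gives M(t) = F₁/k + (M₀ − F₁/k)·e^(−kt).
F₁/k = 6228/6.668 = 933.95 t N; kt = 6.668 × 0.157 = 1.047, e^(−kt) = 0.3510.
M(0.157) = 933.95 + (754.6 − 933.95) × 0.3510 = 933.95 − 62.95 = 871.00 t N.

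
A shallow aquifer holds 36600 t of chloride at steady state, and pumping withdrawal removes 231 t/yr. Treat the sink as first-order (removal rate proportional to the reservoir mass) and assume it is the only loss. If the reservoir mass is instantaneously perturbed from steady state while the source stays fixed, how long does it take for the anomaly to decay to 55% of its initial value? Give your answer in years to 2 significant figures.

For a linear reservoir the anomaly decays as exp(−t/τ) with τ = M/F = 36600/231 = 158.4 yr.
exp(−t/τ) = 0.55 ⇒ t = −τ ln(0.55) = 158.4 × 0.5978 = 94.72 yr.

95 yr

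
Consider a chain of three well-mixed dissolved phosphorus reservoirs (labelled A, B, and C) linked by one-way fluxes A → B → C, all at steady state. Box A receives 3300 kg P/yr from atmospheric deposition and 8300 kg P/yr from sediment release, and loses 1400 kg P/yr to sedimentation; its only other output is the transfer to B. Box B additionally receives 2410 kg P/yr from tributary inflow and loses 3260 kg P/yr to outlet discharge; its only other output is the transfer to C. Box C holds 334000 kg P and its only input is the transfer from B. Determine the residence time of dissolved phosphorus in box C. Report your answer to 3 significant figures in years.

Box A: F(A→B) = (3300 + 8300) − 1400 = 10200 kg P/yr.
Box B: F(B→C) = (10200 + 2410) − 3260 = 9350.0 kg P/yr.
Box C throughput = its input = 9350.0 kg P/yr; τ = 334000 / 9350.0 = 35.72 yr.

35.7 yr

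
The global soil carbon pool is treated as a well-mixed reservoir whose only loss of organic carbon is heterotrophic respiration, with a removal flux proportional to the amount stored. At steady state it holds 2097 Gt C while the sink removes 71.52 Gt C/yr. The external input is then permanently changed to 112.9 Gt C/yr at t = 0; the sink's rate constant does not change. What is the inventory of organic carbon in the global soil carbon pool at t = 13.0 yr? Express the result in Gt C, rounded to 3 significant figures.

τ = M₀/F₀ = 2097/71.52 = 29.32 yr; rate constant k = 1/τ.
New steady state M_∞ = F₁/k = F₁·τ = 112.9 × 29.32 = 3310.3 Gt C.
M(t) = M_∞ + (M₀ − M_∞)·e^(−t/τ); t/τ = 13.0/29.32 = 0.4434, so e^(−t/τ) = 0.6419.
M(t) = 3310.3 − 1213 × 0.6419 = 2531.5 Gt C.

2530 Gt C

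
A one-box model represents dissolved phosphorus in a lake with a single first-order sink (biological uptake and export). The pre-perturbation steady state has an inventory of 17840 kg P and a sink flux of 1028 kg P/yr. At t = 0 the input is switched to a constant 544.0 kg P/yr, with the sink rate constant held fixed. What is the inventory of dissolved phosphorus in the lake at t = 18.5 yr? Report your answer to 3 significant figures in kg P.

τ = M₀/F₀ = 17840/1028 = 17.35 yr; rate constant k = 1/τ.
New steady state M_∞ = F₁/k = F₁·τ = 544.0 × 17.35 = 9440.6 kg P.
M(t) = M_∞ + (M₀ − M_∞)·e^(−t/τ); t/τ = 18.5/17.35 = 1.066, so e^(−t/τ) = 0.3444.
M(t) = 9440.6 + 8399 × 0.3444 = 12333 kg P.

12300 kg P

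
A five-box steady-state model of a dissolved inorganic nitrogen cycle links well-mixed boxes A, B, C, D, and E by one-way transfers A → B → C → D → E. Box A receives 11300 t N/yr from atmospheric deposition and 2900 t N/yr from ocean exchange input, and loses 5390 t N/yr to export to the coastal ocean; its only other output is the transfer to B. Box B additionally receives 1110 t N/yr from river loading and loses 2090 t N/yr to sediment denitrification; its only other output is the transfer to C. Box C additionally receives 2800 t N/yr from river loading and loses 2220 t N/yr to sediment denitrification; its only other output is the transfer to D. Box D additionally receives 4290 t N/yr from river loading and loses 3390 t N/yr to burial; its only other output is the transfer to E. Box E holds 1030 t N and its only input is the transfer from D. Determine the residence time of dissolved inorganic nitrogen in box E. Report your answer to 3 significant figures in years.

0.111 yr

Box A: F(A→B) = (11300 + 2900) − 5390 = 8810.0 t N/yr.
Box B: F(B→C) = (8810.0 + 1110) − 2090 = 7830.0 t N/yr.
Box C: F(C→D) = (7830.0 + 2800) − 2220 = 8410.0 t N/yr.
Box D: F(D→E) = (8410.0 + 4290) − 3390 = 9310.0 t N/yr.
Box E throughput = its input = 9310.0 t N/yr; τ = 1030 / 9310.0 = 0.1106 yr.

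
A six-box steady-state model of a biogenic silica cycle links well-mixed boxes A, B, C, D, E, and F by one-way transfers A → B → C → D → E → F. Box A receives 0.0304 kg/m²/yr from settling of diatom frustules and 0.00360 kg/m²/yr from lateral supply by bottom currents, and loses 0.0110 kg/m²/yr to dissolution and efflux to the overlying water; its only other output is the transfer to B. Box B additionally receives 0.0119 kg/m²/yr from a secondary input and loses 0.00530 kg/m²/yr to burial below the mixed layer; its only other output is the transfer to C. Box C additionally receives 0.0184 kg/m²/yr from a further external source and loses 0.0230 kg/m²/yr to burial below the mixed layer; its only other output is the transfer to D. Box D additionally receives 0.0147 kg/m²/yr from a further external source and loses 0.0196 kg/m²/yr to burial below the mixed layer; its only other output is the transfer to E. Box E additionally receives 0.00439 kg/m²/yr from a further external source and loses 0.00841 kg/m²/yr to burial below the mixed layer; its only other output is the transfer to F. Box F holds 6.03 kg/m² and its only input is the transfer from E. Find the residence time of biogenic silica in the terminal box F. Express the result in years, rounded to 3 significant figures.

375 yr

Box A: F(A→B) = (0.0304 + 0.00360) − 0.0110 = 0.023000 kg/m²/yr.
Box B: F(B→C) = (0.023000 + 0.0119) − 0.00530 = 0.029600 kg/m²/yr.
Box C: F(C→D) = (0.029600 + 0.0184) − 0.0230 = 0.025000 kg/m²/yr.
Box D: F(D→E) = (0.025000 + 0.0147) − 0.0196 = 0.020100 kg/m²/yr.
Box E: F(E→F) = (0.020100 + 0.00439) − 0.00841 = 0.016080 kg/m²/yr.
Box F throughput = its input = 0.016080 kg/m²/yr; τ = 6.03 / 0.016080 = 375.0 yr.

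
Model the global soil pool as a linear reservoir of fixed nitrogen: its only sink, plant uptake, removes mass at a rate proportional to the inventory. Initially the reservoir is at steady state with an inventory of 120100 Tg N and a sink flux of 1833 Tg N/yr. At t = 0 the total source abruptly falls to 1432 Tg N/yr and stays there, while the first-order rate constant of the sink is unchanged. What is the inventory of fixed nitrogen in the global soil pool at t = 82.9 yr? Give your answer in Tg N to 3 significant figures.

τ = M₀/F₀ = 120100/1833 = 65.52 yr; rate constant k = 1/τ.
New steady state M_∞ = F₁/k = F₁·τ = 1432 × 65.52 = 93826 Tg N.
M(t) = M_∞ + (M₀ − M_∞)·e^(−t/τ); t/τ = 82.9/65.52 = 1.265, so e^(−t/τ) = 0.2822.
M(t) = 93826 + 26270 × 0.2822 = 101240 Tg N.

101000 Tg N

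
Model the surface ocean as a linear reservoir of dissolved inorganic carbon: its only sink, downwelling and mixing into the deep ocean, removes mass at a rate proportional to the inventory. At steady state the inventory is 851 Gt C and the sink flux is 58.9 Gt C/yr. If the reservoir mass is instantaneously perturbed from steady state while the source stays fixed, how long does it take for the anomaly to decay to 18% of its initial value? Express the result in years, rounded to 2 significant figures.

25 yr

For a linear reservoir the anomaly decays as exp(−t/τ) with τ = M/F = 851/58.9 = 14.45 yr.
exp(−t/τ) = 0.18 ⇒ t = −τ ln(0.18) = 14.45 × 1.715 = 24.78 yr.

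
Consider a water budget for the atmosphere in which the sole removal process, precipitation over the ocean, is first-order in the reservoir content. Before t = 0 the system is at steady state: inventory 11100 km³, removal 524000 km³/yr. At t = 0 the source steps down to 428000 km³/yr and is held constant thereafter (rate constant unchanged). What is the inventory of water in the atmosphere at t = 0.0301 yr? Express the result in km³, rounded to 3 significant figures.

Residence time τ = M₀/F₀ = 0.02118 yr. The eventual steady state is M_∞ = M₀·(F₁/F₀) = 11100 × 428000/524000 = 9066.4 km³.
The anomaly ΔM(t) = M(t) − M_∞ decays as ΔM₀·e^(−t/τ) with ΔM₀ = 11100 − 9066.4 = 2034 km³.
At t = 0.0301 yr, e^(−t/τ) = e^(−1.421) = 0.2415, so ΔM = 491.1 km³ and M = 9066.4 + 491.1 = 9557.5 km³.

9560 km³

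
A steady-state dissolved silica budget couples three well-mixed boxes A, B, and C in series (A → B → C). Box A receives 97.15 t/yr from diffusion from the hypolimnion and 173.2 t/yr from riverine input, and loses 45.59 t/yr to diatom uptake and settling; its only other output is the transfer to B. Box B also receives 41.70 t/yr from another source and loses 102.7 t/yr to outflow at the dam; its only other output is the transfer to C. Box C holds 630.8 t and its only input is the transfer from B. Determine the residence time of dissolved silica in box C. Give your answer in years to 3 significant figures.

3.85 yr

Box A: F(A→B) = (97.15 + 173.2) − 45.59 = 224.76 t/yr.
Box B: F(B→C) = (224.76 + 41.70) − 102.7 = 163.76 t/yr.
Box C throughput = its input = 163.76 t/yr; τ = 630.8 / 163.76 = 3.852 yr.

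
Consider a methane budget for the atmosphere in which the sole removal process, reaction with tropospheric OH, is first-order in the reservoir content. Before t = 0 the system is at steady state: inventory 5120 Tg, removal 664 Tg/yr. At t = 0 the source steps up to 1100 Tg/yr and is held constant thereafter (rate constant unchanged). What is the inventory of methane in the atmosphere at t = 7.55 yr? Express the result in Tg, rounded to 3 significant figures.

7220 Tg

The sink rate constant is k = F₀/M₀ = 664/5120 = 0.1297 yr⁻¹.
Solving dM/dt = F₁ − kM with M(0) = M₀ gives M(t) = F₁/k + (M₀ − F₁/k)·e^(−kt).
F₁/k = 1100/0.1297 = 8481.9 Tg; kt = 0.1297 × 7.55 = 0.9791, e^(−kt) = 0.3756.
M(7.55) = 8481.9 + (5120 − 8481.9) × 0.3756 = 8481.9 − 1263 = 7219.1 Tg.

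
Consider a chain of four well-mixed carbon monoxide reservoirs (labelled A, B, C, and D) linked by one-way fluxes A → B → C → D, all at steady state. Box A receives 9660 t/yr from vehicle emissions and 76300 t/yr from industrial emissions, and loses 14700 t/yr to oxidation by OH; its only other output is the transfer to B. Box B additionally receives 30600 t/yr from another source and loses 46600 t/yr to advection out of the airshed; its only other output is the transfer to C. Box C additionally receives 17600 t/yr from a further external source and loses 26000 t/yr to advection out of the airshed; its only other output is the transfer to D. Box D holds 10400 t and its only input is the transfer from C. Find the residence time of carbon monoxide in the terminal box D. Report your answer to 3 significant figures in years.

0.222 yr

Box A: F(A→B) = (9660 + 76300) − 14700 = 71260 t/yr.
Box B: F(B→C) = (71260 + 30600) − 46600 = 55260 t/yr.
Box C: F(C→D) = (55260 + 17600) − 26000 = 46860 t/yr.
Box D throughput = its input = 46860 t/yr; τ = 10400 / 46860 = 0.2219 yr.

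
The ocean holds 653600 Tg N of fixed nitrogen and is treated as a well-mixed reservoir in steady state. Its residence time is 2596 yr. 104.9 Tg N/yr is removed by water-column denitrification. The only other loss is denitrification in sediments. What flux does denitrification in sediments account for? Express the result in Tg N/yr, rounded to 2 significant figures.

150 Tg N/yr

Total removal F = M/τ = 653600 / 2596 = 251.8 Tg N/yr.
Denitrification in sediments = F − (104.9) = 251.8 − 104.9 = 146.9 Tg N/yr.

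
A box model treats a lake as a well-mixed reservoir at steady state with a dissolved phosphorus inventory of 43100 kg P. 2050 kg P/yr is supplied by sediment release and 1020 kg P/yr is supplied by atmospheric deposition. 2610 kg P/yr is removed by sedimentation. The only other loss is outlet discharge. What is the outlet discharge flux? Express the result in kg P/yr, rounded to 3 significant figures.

460 kg P/yr

At steady state ΣF_in = ΣF_out.
ΣF_in = 2050 + 1020 = 3070.0 kg P/yr.
Outlet discharge flux = ΣF_in − (2610) = 3070.0 − 2610 = 460.0 kg P/yr.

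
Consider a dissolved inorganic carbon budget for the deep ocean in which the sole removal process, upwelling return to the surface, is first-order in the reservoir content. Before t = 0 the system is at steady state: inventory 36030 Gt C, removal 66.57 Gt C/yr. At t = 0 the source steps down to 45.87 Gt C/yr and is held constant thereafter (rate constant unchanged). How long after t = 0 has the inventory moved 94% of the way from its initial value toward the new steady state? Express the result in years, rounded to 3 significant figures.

τ = M₀/F₀ = 36030/66.57 = 541.2 yr.
The remaining gap fraction is e^(−t/τ); 94% covered ⇒ e^(−t/τ) = 0.0600.
t = −τ ln(0.0600) = 541.2 × 2.813 = 1523 yr.

1520 yr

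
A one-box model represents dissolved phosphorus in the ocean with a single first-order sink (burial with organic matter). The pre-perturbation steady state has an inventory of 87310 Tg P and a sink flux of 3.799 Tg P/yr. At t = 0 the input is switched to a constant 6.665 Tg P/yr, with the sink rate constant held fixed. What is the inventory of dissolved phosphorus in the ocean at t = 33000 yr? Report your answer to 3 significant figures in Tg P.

138000 Tg P

The sink rate constant is k = F₀/M₀ = 3.799/87310 = 4.351×10^-5 yr⁻¹.
Solving dM/dt = F₁ − kM with M(0) = M₀ gives M(t) = F₁/k + (M₀ − F₁/k)·e^(−kt).
F₁/k = 6.665/4.351×10^-5 = 153180 Tg P; kt = 4.351×10^-5 × 33000 = 1.436, e^(−kt) = 0.2379.
M(33000) = 153180 + (87310 − 153180) × 0.2379 = 153180 − 15670 = 137510 Tg P.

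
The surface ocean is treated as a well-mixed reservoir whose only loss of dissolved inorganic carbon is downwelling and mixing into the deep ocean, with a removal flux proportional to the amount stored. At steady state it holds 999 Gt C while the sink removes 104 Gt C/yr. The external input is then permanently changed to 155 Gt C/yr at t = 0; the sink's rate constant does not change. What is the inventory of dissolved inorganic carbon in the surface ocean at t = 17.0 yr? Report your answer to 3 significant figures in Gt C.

τ = M₀/F₀ = 999/104 = 9.606 yr; rate constant k = 1/τ.
New steady state M_∞ = F₁/k = F₁·τ = 155 × 9.606 = 1488.9 Gt C.
M(t) = M_∞ + (M₀ − M_∞)·e^(−t/τ); t/τ = 17.0/9.606 = 1.770, so e^(−t/τ) = 0.1704.
M(t) = 1488.9 − 489.9 × 0.1704 = 1405.4 Gt C.

1410 Gt C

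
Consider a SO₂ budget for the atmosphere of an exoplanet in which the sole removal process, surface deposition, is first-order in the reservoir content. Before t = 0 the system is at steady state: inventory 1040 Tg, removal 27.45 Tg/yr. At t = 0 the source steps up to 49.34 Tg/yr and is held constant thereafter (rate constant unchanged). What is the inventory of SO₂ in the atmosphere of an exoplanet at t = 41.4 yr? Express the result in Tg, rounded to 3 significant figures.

Residence time τ = M₀/F₀ = 37.89 yr. The eventual steady state is M_∞ = M₀·(F₁/F₀) = 1040 × 49.34/27.45 = 1869.3 Tg.
The anomaly ΔM(t) = M(t) − M_∞ decays as ΔM₀·e^(−t/τ) with ΔM₀ = 1040 − 1869.3 = −829.3 Tg.
At t = 41.4 yr, e^(−t/τ) = e^(−1.093) = 0.3353, so ΔM = −278.1 Tg and M = 1869.3 − 278.1 = 1591.3 Tg.

1590 Tg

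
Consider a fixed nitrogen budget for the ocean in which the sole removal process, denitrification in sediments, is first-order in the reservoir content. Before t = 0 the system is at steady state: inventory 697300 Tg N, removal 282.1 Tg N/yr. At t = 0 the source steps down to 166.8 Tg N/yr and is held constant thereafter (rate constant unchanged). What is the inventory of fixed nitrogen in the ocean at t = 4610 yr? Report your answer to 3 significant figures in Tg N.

456000 Tg N

The sink rate constant is k = F₀/M₀ = 282.1/697300 = 0.0004046 yr⁻¹.
Solving dM/dt = F₁ − kM with M(0) = M₀ gives M(t) = F₁/k + (M₀ − F₁/k)·e^(−kt).
F₁/k = 166.8/0.0004046 = 412300 Tg N; kt = 0.0004046 × 4610 = 1.865, e^(−kt) = 0.1549.
M(4610) = 412300 + (697300 − 412300) × 0.1549 = 412300 + 44140 = 456440 Tg N.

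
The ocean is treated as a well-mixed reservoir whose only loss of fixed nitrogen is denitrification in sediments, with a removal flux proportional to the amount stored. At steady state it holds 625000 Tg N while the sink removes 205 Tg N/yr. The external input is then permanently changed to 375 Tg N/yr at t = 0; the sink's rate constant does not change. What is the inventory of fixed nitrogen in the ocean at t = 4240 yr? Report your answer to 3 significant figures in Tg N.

The sink rate constant is k = F₀/M₀ = 205/625000 = 0.0003280 yr⁻¹.
Solving dM/dt = F₁ − kM with M(0) = M₀ gives M(t) = F₁/k + (M₀ − F₁/k)·e^(−kt).
F₁/k = 375/0.0003280 = 1.1433×10^6 Tg N; kt = 0.0003280 × 4240 = 1.391, e^(−kt) = 0.2489.
M(4240) = 1.1433×10^6 + (625000 − 1.1433×10^6) × 0.2489 = 1.1433×10^6 − 129000 = 1.0143×10^6 Tg N.

1.01×10^6 Tg N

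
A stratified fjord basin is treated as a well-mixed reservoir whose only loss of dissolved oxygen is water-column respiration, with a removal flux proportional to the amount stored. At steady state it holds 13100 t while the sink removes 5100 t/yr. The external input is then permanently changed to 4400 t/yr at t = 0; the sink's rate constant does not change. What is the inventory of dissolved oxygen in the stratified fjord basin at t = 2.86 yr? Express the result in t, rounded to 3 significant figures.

τ = M₀/F₀ = 13100/5100 = 2.569 yr; rate constant k = 1/τ.
New steady state M_∞ = F₁/k = F₁·τ = 4400 × 2.569 = 11302 t.
M(t) = M_∞ + (M₀ − M_∞)·e^(−t/τ); t/τ = 2.86/2.569 = 1.113, so e^(−t/τ) = 0.3284.
M(t) = 11302 + 1798 × 0.3284 = 11892 t.

11900 t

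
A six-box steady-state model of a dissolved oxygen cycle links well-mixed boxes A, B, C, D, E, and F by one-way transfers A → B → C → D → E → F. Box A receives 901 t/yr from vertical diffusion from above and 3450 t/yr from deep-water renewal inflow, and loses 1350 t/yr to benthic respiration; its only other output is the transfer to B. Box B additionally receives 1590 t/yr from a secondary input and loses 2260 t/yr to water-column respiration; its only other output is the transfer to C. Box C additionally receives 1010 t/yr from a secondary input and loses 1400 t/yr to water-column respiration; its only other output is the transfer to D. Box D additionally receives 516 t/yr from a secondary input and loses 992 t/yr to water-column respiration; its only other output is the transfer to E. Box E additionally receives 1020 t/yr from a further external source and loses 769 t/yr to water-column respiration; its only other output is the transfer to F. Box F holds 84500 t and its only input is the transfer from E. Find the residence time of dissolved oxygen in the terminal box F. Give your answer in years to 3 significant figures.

49.2 yr

Box A: F(A→B) = (901 + 3450) − 1350 = 3001.0 t/yr.
Box B: F(B→C) = (3001.0 + 1590) − 2260 = 2331.0 t/yr.
Box C: F(C→D) = (2331.0 + 1010) − 1400 = 1941.0 t/yr.
Box D: F(D→E) = (1941.0 + 516) − 992 = 1465.0 t/yr.
Box E: F(E→F) = (1465.0 + 1020) − 769 = 1716.0 t/yr.
Box F throughput = its input = 1716.0 t/yr; τ = 84500 / 1716.0 = 49.24 yr.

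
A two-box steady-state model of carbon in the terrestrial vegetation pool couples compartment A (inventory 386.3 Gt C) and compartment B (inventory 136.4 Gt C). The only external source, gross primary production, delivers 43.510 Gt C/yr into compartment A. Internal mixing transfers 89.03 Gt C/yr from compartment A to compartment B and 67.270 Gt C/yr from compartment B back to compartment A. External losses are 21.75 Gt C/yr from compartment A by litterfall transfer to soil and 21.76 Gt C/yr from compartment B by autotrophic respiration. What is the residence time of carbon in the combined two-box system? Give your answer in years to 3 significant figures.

12.0 yr

For the system as a whole, the A↔B exchange is internal and contributes nothing to the throughput; only the external sinks remove mass.
M_total = 386.3 + 136.4 = 522.70 Gt C.
ΣF_external_out = 21.75 + 21.76 = 43.510 Gt C/yr.
τ = M_total / ΣF_ext = 522.70 / 43.510 = 12.01 yr.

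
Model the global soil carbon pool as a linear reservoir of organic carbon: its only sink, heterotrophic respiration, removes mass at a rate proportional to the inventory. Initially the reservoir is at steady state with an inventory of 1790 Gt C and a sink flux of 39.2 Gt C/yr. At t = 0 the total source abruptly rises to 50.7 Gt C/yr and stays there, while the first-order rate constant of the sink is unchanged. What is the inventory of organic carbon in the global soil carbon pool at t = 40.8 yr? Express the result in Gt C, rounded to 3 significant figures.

2100 Gt C

The sink rate constant is k = F₀/M₀ = 39.2/1790 = 0.02190 yr⁻¹.
Solving dM/dt = F₁ − kM with M(0) = M₀ gives M(t) = F₁/k + (M₀ − F₁/k)·e^(−kt).
F₁/k = 50.7/0.02190 = 2315.1 Gt C; kt = 0.02190 × 40.8 = 0.8935, e^(−kt) = 0.4092.
M(40.8) = 2315.1 + (1790 − 2315.1) × 0.4092 = 2315.1 − 214.9 = 2100.2 Gt C.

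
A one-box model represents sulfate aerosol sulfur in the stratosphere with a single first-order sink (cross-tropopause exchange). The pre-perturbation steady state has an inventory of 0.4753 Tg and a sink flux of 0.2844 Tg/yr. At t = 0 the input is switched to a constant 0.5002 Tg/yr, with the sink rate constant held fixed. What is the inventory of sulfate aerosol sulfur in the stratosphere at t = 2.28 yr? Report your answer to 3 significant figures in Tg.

0.744 Tg

τ = M₀/F₀ = 0.4753/0.2844 = 1.671 yr; rate constant k = 1/τ.
New steady state M_∞ = F₁/k = F₁·τ = 0.5002 × 1.671 = 0.83595 Tg.
M(t) = M_∞ + (M₀ − M_∞)·e^(−t/τ); t/τ = 2.28/1.671 = 1.364, so e^(−t/τ) = 0.2556.
M(t) = 0.83595 − 0.3607 × 0.2556 = 0.74378 Tg.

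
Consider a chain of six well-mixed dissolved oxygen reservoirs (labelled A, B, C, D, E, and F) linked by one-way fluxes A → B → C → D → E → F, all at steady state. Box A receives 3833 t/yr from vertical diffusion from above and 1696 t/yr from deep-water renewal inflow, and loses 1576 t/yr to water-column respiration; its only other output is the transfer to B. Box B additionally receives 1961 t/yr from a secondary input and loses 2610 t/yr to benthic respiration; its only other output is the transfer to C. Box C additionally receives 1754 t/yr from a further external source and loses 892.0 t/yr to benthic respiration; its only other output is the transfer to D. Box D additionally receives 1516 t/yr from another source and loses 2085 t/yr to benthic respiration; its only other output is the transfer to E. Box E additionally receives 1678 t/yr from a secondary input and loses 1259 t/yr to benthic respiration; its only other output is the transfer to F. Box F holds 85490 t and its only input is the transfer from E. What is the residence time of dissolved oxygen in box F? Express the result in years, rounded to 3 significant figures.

Box A: F(A→B) = (3833 + 1696) − 1576 = 3953.0 t/yr.
Box B: F(B→C) = (3953.0 + 1961) − 2610 = 3304.0 t/yr.
Box C: F(C→D) = (3304.0 + 1754) − 892.0 = 4166.0 t/yr.
Box D: F(D→E) = (4166.0 + 1516) − 2085 = 3597.0 t/yr.
Box E: F(E→F) = (3597.0 + 1678) − 1259 = 4016.0 t/yr.
Box F throughput = its input = 4016.0 t/yr; τ = 85490 / 4016.0 = 21.29 yr.

21.3 yr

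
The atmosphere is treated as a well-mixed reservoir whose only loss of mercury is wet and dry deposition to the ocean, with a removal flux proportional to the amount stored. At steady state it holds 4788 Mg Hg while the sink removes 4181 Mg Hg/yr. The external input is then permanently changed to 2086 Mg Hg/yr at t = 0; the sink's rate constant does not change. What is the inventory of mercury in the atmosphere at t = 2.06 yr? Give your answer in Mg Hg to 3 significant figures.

The sink rate constant is k = F₀/M₀ = 4181/4788 = 0.8732 yr⁻¹.
Solving dM/dt = F₁ − kM with M(0) = M₀ gives M(t) = F₁/k + (M₀ − F₁/k)·e^(−kt).
F₁/k = 2086/0.8732 = 2388.8 Mg Hg; kt = 0.8732 × 2.06 = 1.799, e^(−kt) = 0.1655.
M(2.06) = 2388.8 + (4788 − 2388.8) × 0.1655 = 2388.8 + 397.0 = 2785.9 Mg Hg.

2790 Mg Hg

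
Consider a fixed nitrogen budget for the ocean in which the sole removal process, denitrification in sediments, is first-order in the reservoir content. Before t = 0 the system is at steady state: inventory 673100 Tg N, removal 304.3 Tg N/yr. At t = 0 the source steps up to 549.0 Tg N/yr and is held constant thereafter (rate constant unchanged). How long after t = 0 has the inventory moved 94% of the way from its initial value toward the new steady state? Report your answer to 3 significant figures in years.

6220 yr

τ = M₀/F₀ = 673100/304.3 = 2212 yr.
The remaining gap fraction is e^(−t/τ); 94% covered ⇒ e^(−t/τ) = 0.0600.
t = −τ ln(0.0600) = 2212 × 2.813 = 6223 yr.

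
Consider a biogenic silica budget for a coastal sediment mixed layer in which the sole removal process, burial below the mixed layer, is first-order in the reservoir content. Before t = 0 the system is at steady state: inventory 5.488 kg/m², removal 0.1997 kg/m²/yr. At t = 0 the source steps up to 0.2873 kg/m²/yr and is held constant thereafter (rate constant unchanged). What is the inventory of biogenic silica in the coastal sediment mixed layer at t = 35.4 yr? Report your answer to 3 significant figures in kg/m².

τ = M₀/F₀ = 5.488/0.1997 = 27.48 yr; rate constant k = 1/τ.
New steady state M_∞ = F₁/k = F₁·τ = 0.2873 × 27.48 = 7.8954 kg/m².
M(t) = M_∞ + (M₀ − M_∞)·e^(−t/τ); t/τ = 35.4/27.48 = 1.288, so e^(−t/τ) = 0.2758.
M(t) = 7.8954 − 2.407 × 0.2758 = 7.2315 kg/m².

7.23 kg/m²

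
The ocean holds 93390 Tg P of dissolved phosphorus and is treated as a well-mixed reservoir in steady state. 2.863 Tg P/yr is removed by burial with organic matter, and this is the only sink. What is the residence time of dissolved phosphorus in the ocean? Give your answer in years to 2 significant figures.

τ = M / F = 93390 / 2.863 = 32620 yr.

33000 yr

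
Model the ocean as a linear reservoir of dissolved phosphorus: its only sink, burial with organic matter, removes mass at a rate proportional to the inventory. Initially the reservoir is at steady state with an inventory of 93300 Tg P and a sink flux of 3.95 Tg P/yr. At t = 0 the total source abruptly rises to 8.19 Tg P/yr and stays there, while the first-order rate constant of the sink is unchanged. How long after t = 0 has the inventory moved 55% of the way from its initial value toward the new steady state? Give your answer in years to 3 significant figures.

18900 yr

τ = M₀/F₀ = 93300/3.95 = 23620 yr.
The remaining gap fraction is e^(−t/τ); 55% covered ⇒ e^(−t/τ) = 0.450.
t = −τ ln(0.450) = 23620 × 0.7985 = 18860 yr.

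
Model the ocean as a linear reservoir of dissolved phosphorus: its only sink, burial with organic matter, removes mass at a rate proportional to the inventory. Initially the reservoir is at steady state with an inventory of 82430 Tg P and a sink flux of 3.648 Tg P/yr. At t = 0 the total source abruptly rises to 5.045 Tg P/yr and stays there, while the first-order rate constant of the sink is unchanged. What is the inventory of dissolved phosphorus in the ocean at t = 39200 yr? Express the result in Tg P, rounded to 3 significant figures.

The sink rate constant is k = F₀/M₀ = 3.648/82430 = 4.426×10^-5 yr⁻¹.
Solving dM/dt = F₁ − kM with M(0) = M₀ gives M(t) = F₁/k + (M₀ − F₁/k)·e^(−kt).
F₁/k = 5.045/4.426×10^-5 = 114000 Tg P; kt = 4.426×10^-5 × 39200 = 1.735, e^(−kt) = 0.1764.
M(39200) = 114000 + (82430 − 114000) × 0.1764 = 114000 − 5569 = 108430 Tg P.

108000 Tg P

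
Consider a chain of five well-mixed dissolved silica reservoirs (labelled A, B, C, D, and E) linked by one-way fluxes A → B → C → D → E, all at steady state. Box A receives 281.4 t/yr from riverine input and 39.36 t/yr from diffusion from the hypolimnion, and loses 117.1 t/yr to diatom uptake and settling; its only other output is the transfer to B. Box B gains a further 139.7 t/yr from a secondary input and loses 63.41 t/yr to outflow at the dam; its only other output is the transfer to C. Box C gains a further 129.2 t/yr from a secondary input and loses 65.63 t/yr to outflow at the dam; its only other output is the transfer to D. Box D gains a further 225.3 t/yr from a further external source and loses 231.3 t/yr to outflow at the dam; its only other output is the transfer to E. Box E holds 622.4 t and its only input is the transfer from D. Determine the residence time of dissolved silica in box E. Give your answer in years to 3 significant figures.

1.84 yr

Box A: F(A→B) = (281.4 + 39.36) − 117.1 = 203.66 t/yr.
Box B: F(B→C) = (203.66 + 139.7) − 63.41 = 279.95 t/yr.
Box C: F(C→D) = (279.95 + 129.2) − 65.63 = 343.52 t/yr.
Box D: F(D→E) = (343.52 + 225.3) − 231.3 = 337.52 t/yr.
Box E throughput = its input = 337.52 t/yr; τ = 622.4 / 337.52 = 1.844 yr.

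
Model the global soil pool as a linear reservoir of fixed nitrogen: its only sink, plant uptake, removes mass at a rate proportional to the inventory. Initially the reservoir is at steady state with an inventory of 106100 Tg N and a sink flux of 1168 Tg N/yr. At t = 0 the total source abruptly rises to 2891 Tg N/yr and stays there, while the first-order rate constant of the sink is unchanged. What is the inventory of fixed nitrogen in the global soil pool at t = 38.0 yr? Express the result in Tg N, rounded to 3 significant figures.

160000 Tg N

τ = M₀/F₀ = 106100/1168 = 90.84 yr; rate constant k = 1/τ.
New steady state M_∞ = F₁/k = F₁·τ = 2891 × 90.84 = 262620 Tg N.
M(t) = M_∞ + (M₀ − M_∞)·e^(−t/τ); t/τ = 38.0/90.84 = 0.4183, so e^(−t/τ) = 0.6582.
M(t) = 262620 − 156500 × 0.6582 = 159600 Tg N.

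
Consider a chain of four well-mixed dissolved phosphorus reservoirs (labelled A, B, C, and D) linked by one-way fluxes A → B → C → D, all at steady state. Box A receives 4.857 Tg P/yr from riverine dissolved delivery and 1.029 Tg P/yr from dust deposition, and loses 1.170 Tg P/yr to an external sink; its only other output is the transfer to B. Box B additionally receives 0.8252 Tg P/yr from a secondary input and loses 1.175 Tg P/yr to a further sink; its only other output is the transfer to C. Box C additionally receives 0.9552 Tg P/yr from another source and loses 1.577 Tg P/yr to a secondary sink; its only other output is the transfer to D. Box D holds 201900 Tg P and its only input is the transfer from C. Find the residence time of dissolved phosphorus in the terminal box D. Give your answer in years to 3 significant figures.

53900 yr

Box A: F(A→B) = (4.857 + 1.029) − 1.170 = 4.7160 Tg P/yr.
Box B: F(B→C) = (4.7160 + 0.8252) − 1.175 = 4.3662 Tg P/yr.
Box C: F(C→D) = (4.3662 + 0.9552) − 1.577 = 3.7444 Tg P/yr.
Box D throughput = its input = 3.7444 Tg P/yr; τ = 201900 / 3.7444 = 53920 yr.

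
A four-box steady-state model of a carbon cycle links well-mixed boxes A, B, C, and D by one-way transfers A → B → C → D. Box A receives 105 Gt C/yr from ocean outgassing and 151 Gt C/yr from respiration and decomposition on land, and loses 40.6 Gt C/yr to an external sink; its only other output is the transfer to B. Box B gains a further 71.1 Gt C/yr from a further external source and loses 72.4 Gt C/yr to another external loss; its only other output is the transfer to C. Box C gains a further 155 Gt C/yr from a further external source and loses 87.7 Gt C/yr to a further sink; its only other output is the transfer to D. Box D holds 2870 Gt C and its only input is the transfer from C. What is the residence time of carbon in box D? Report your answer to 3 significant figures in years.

Box A: F(A→B) = (105 + 151) − 40.6 = 215.40 Gt C/yr.
Box B: F(B→C) = (215.40 + 71.1) − 72.4 = 214.10 Gt C/yr.
Box C: F(C→D) = (214.10 + 155) − 87.7 = 281.40 Gt C/yr.
Box D throughput = its input = 281.40 Gt C/yr; τ = 2870 / 281.40 = 10.20 yr.

10.2 yr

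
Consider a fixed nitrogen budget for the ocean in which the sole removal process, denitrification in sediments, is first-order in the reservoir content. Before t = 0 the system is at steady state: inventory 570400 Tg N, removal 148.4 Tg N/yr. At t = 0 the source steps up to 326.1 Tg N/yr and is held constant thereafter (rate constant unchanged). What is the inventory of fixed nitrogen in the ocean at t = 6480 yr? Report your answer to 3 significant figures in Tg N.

1.13×10^6 Tg N

τ = M₀/F₀ = 570400/148.4 = 3844 yr; rate constant k = 1/τ.
New steady state M_∞ = F₁/k = F₁·τ = 326.1 × 3844 = 1.2534×10^6 Tg N.
M(t) = M_∞ + (M₀ − M_∞)·e^(−t/τ); t/τ = 6480/3844 = 1.686, so e^(−t/τ) = 0.1853.
M(t) = 1.2534×10^6 − 683000 × 0.1853 = 1.1269×10^6 Tg N.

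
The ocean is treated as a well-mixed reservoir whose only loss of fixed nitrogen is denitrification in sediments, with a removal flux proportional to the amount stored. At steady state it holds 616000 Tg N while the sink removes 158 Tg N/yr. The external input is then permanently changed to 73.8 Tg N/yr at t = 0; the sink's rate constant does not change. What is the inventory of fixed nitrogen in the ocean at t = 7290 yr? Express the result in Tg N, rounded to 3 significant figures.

τ = M₀/F₀ = 616000/158 = 3899 yr; rate constant k = 1/τ.
New steady state M_∞ = F₁/k = F₁·τ = 73.8 × 3899 = 287730 Tg N.
M(t) = M_∞ + (M₀ − M_∞)·e^(−t/τ); t/τ = 7290/3899 = 1.870, so e^(−t/τ) = 0.1541.
M(t) = 287730 + 328300 × 0.1541 = 338330 Tg N.

338000 Tg N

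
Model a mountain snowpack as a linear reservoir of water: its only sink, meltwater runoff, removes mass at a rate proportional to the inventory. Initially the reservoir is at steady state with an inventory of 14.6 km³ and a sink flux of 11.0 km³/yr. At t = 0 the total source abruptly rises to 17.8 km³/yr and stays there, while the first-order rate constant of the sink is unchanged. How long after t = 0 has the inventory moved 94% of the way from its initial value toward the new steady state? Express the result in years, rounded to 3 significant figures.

3.73 yr

τ = M₀/F₀ = 14.6/11.0 = 1.327 yr.
The remaining gap fraction is e^(−t/τ); 94% covered ⇒ e^(−t/τ) = 0.0600.
t = −τ ln(0.0600) = 1.327 × 2.813 = 3.734 yr.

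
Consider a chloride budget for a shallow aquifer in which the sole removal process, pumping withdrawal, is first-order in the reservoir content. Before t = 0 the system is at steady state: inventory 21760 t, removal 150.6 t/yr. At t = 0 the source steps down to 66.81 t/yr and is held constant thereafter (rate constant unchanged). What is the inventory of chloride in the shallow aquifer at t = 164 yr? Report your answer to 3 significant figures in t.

τ = M₀/F₀ = 21760/150.6 = 144.5 yr; rate constant k = 1/τ.
New steady state M_∞ = F₁/k = F₁·τ = 66.81 × 144.5 = 9653.3 t.
M(t) = M_∞ + (M₀ − M_∞)·e^(−t/τ); t/τ = 164/144.5 = 1.135, so e^(−t/τ) = 0.3214.
M(t) = 9653.3 + 12110 × 0.3214 = 13545 t.

13500 t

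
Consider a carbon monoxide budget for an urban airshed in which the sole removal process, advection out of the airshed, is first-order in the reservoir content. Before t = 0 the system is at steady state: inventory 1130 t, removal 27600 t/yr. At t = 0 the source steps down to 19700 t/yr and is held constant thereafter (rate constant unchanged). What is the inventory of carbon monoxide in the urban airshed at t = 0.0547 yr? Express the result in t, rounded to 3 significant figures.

892 t

τ = M₀/F₀ = 1130/27600 = 0.04094 yr; rate constant k = 1/τ.
New steady state M_∞ = F₁/k = F₁·τ = 19700 × 0.04094 = 806.56 t.
M(t) = M_∞ + (M₀ − M_∞)·e^(−t/τ); t/τ = 0.0547/0.04094 = 1.336, so e^(−t/τ) = 0.2629.
M(t) = 806.56 + 323.4 × 0.2629 = 891.59 t.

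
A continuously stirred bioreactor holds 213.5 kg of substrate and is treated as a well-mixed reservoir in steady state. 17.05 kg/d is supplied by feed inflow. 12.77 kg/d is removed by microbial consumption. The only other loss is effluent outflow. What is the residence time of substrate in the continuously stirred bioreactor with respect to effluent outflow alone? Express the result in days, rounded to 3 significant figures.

At steady state ΣF_in = ΣF_out.
ΣF_in = 17.050 kg/d.
Effluent outflow flux = ΣF_in − (12.77) = 17.050 − 12.77 = 4.280 kg/d.
τ = M / F = 213.5 / 4.280 = 49.88 d.

49.9 d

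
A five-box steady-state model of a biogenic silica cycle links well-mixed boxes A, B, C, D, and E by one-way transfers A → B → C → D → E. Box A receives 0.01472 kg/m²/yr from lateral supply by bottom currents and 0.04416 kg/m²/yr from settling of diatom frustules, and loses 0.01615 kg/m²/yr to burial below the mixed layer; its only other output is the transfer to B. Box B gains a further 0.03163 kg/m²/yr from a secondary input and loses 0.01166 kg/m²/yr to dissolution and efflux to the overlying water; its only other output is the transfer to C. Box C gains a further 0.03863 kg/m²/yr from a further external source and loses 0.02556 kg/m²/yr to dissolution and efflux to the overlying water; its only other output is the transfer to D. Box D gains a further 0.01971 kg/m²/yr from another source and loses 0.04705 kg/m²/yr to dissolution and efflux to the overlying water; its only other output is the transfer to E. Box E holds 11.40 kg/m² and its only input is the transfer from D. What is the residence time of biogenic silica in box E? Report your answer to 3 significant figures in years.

235 yr

Box A: F(A→B) = (0.01472 + 0.04416) − 0.01615 = 0.042730 kg/m²/yr.
Box B: F(B→C) = (0.042730 + 0.03163) − 0.01166 = 0.062700 kg/m²/yr.
Box C: F(C→D) = (0.062700 + 0.03863) − 0.02556 = 0.075770 kg/m²/yr.
Box D: F(D→E) = (0.075770 + 0.01971) − 0.04705 = 0.048430 kg/m²/yr.
Box E throughput = its input = 0.048430 kg/m²/yr; τ = 11.40 / 0.048430 = 235.4 yr.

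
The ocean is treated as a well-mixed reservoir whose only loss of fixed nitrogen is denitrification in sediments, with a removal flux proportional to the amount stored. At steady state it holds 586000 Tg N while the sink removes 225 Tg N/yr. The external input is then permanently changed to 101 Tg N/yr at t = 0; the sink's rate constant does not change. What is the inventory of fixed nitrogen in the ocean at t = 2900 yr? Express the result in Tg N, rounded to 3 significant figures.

369000 Tg N

τ = M₀/F₀ = 586000/225 = 2604 yr; rate constant k = 1/τ.
New steady state M_∞ = F₁/k = F₁·τ = 101 × 2604 = 263050 Tg N.
M(t) = M_∞ + (M₀ − M_∞)·e^(−t/τ); t/τ = 2900/2604 = 1.113, so e^(−t/τ) = 0.3284.
M(t) = 263050 + 323000 × 0.3284 = 369110 Tg N.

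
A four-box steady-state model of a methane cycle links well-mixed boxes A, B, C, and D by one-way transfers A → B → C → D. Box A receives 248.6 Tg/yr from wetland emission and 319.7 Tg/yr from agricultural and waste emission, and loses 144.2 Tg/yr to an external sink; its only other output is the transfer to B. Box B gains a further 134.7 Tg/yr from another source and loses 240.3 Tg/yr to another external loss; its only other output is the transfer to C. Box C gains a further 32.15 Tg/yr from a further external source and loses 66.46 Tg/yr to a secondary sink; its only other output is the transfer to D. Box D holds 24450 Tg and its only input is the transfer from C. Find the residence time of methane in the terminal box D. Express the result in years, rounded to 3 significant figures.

86.0 yr

Box A: F(A→B) = (248.6 + 319.7) − 144.2 = 424.10 Tg/yr.
Box B: F(B→C) = (424.10 + 134.7) − 240.3 = 318.50 Tg/yr.
Box C: F(C→D) = (318.50 + 32.15) − 66.46 = 284.19 Tg/yr.
Box D throughput = its input = 284.19 Tg/yr; τ = 24450 / 284.19 = 86.03 yr.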